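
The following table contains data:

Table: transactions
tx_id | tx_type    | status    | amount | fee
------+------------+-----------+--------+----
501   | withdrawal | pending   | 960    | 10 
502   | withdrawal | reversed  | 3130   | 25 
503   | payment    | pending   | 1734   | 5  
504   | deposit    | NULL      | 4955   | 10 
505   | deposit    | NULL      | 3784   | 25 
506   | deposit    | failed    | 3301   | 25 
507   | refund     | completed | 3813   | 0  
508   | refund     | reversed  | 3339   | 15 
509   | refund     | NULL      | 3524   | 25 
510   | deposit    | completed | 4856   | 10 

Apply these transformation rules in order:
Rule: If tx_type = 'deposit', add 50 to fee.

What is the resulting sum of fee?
350

Step 1: Count records where tx_type = 'deposit': 4
Step 2: Total bonus added: 4 × 50 = 200
Step 3: Original sum of fee: 150
Step 4: Final sum = 150 + 200 = 350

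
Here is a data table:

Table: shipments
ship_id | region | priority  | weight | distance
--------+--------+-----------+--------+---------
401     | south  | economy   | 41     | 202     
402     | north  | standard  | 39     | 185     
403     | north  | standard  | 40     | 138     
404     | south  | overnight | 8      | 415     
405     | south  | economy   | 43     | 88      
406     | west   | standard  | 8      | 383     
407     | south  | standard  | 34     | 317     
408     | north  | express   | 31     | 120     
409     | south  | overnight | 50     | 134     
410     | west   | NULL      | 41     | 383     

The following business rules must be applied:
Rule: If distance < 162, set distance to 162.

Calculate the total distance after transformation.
2533

Step 1: 4 records have distance < 162
Step 2: These records originally summed to 480
Step 3: After setting to minimum: 4 × 162 = 648
Step 4: Unaffected records sum: 1885
Step 5: Final sum = 648 + 1885 = 2533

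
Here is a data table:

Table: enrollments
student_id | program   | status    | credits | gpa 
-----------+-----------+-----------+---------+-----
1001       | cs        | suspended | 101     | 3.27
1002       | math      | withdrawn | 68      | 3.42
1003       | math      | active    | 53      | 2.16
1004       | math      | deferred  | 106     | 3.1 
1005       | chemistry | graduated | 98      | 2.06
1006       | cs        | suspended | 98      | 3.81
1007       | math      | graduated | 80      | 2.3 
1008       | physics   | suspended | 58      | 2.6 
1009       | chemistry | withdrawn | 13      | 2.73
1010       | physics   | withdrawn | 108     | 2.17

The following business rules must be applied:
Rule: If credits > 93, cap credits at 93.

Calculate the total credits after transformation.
737

Step 1: 5 records have credits > 93
Step 2: These records originally summed to 511
Step 3: After capping: 5 × 93 = 465
Step 4: Unaffected records sum: 272
Step 5: Final sum = 465 + 272 = 737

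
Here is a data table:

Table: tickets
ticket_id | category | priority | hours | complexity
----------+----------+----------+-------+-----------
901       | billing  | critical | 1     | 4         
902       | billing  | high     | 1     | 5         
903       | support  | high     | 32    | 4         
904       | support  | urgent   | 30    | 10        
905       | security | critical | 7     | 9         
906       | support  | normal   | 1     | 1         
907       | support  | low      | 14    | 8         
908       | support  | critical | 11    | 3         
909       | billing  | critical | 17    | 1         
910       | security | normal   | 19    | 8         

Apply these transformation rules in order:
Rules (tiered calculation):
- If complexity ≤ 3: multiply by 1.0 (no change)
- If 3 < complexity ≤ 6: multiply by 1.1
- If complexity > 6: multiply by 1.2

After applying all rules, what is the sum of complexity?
61.3

Step 1: Tier 1 (complexity ≤ 3): 3 records, sum = 5 × 1.0 = 5.0
Step 2: Tier 2 (3 < complexity ≤ 6): 3 records, sum = 13 × 1.1 = 14.3
Step 3: Tier 3 (complexity > 6): 4 records, sum = 35 × 1.2 = 42.0
Step 4: Final sum = 5.0 + 14.3 + 42.0 = 61.3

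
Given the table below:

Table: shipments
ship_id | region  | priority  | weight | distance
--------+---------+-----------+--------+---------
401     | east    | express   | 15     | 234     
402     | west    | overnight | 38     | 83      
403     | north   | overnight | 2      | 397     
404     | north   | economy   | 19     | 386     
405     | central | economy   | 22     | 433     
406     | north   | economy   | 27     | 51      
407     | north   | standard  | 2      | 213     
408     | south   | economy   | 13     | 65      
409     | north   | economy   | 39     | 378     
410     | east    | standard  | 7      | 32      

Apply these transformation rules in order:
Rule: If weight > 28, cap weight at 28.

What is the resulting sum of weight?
163

Step 1: 2 records have weight > 28
Step 2: These records originally summed to 77
Step 3: After capping: 2 × 28 = 56
Step 4: Unaffected records sum: 107
Step 5: Final sum = 56 + 107 = 163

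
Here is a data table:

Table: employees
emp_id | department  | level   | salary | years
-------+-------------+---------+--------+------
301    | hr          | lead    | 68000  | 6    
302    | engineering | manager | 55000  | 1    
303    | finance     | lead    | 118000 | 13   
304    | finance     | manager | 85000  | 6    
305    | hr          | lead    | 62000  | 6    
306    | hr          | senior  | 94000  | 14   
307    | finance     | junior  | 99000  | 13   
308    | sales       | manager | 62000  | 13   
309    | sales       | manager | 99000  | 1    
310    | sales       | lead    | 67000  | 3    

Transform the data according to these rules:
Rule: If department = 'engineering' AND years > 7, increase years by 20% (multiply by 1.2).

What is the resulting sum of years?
76

Step 1: Find records where department = 'engineering' AND years > 7
Step 2: 0 records match, summing to 0
Step 3: After multiplier: 0 × 1.2 = 0.0
Step 4: Unaffected records sum: 76
Step 5: Final sum = 0.0 + 76 = 76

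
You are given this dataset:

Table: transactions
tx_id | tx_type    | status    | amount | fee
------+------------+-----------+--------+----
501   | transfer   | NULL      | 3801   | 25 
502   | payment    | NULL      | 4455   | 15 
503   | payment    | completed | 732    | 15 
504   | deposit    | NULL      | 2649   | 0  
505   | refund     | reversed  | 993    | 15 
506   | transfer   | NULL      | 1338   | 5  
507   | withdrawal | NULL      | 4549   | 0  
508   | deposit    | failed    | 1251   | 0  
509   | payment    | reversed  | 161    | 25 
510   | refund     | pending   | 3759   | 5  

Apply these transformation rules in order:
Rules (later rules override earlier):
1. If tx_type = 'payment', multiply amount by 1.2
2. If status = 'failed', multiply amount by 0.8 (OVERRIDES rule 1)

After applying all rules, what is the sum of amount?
24507.4

Step 1: Rule 2 takes priority for records with status = 'failed'
  - 1 records: 1251 × 0.8 = 1000.8
Step 2: Rule 1 applies to remaining records with tx_type = 'payment'
  - 3 records: 5348 × 1.2 = 6417.6
Step 3: Other records unchanged: 17089
Step 4: Final sum = 1000.8 + 6417.6 + 17089 = 24507.4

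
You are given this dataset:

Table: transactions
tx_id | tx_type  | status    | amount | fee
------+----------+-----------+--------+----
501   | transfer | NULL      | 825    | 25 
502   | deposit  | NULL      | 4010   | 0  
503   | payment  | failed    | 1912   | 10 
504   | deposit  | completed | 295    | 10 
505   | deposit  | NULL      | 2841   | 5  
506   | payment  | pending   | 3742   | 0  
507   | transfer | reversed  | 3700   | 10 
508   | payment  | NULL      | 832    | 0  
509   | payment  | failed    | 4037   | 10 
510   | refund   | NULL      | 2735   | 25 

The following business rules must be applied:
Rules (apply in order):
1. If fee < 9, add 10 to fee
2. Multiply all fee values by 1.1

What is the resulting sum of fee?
148.5

Step 1: Apply Rule 1 - Add 10 to records with fee < 9
  - 4 records affected: 5 + (4 × 10) = 45
  - Unaffected records: 90
  - Sum after Rule 1: 135
Step 2: Apply Rule 2 - Multiply all by 1.1
  - 135 × 1.1 = 148.5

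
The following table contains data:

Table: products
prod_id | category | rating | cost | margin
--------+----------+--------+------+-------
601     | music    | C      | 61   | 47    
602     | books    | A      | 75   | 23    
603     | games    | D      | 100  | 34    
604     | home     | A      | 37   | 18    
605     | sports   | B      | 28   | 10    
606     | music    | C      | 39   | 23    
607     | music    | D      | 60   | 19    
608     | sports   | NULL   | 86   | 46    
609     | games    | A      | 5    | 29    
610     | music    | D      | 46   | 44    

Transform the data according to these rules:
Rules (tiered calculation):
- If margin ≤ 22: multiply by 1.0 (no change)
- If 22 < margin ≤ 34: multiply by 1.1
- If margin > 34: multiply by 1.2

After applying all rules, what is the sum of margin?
331.3

Step 1: Tier 1 (margin ≤ 22): 3 records, sum = 47 × 1.0 = 47.0
Step 2: Tier 2 (22 < margin ≤ 34): 4 records, sum = 109 × 1.1 = 119.9
Step 3: Tier 3 (margin > 34): 3 records, sum = 137 × 1.2 = 164.4
Step 4: Final sum = 47.0 + 119.9 + 164.4 = 331.3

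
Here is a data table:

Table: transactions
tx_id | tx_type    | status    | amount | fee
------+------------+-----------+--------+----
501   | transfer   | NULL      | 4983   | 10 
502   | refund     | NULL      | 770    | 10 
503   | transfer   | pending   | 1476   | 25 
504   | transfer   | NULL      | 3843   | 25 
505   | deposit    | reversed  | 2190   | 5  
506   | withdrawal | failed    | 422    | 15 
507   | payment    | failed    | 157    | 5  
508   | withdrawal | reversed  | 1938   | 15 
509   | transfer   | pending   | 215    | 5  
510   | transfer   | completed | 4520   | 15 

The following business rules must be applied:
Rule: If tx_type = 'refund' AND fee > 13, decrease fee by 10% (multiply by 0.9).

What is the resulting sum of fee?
130

Step 1: Find records where tx_type = 'refund' AND fee > 13
Step 2: 0 records match, summing to 0
Step 3: After multiplier: 0 × 0.9 = 0.0
Step 4: Unaffected records sum: 130
Step 5: Final sum = 0.0 + 130 = 130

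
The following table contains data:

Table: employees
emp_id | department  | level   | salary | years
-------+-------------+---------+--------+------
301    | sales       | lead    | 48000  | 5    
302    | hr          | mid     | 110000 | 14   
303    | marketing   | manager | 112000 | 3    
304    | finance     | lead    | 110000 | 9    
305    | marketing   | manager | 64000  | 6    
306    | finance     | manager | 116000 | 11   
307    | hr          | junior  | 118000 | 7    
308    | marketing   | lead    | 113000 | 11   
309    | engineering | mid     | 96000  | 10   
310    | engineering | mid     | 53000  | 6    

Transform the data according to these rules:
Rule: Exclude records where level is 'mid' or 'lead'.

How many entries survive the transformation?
4

Step 1: Count records to exclude
  - 3 (mid) + 3 (lead) = 6 records
Step 2: Total records: 10
Step 3: Remaining = 10 - 6 = 4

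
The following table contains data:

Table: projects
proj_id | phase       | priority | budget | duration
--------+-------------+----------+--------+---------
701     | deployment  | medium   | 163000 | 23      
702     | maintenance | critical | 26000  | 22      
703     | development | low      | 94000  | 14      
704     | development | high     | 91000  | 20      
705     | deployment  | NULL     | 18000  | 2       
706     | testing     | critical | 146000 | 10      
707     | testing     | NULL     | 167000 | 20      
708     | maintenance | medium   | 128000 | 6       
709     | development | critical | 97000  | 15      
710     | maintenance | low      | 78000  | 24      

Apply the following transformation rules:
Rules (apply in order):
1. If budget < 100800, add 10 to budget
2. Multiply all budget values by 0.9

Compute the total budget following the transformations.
907254.0

Step 1: Apply Rule 1 - Add 10 to records with budget < 100800
  - 6 records affected: 404000 + (6 × 10) = 404060
  - Unaffected records: 604000
  - Sum after Rule 1: 1008060
Step 2: Apply Rule 2 - Multiply all by 0.9
  - 1008060 × 0.9 = 907254.0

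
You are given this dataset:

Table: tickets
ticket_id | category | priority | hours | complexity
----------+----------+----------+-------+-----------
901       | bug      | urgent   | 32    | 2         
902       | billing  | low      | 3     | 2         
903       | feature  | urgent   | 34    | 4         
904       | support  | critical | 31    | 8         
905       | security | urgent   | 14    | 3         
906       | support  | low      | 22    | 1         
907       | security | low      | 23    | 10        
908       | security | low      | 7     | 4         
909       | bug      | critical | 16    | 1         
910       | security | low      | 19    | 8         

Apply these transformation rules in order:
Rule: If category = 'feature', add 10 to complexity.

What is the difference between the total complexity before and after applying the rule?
10

Step 1: Original sum of complexity = 43
Step 2: 1 records have category = 'feature'
Step 3: Each affected record changes by 10
Step 4: Total change = 1 × 10 = 10
Step 5: New sum = 43 + 10 = 53
Step 6: Difference = |53 - 43| = 10
        (Sum increased by 10)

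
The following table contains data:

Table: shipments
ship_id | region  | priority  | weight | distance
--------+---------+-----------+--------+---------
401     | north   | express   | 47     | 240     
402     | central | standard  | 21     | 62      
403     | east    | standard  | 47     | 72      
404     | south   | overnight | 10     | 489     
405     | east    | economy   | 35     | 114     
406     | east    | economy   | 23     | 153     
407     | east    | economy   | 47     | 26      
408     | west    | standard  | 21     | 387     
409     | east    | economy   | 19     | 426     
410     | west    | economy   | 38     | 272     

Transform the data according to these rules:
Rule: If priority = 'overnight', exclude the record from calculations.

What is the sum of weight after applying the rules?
298

Step 1: Identify records where priority = 'overnight'
Step 2: The excluded records sum to 10
Step 3: Original total weight = 308
Step 4: Remaining total = 308 - 10 = 298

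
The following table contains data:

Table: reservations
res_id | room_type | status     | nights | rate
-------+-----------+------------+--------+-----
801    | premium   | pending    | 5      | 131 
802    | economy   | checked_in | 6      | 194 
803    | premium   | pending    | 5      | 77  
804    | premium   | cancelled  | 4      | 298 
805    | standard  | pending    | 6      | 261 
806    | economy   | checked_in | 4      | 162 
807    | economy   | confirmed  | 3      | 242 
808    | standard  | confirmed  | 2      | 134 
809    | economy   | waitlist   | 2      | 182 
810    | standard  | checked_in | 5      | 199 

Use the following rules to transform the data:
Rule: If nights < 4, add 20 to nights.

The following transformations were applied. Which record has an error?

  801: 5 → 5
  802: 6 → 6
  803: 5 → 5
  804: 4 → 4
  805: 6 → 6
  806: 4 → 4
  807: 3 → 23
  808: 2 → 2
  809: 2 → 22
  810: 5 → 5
Record 808 has an error. The correct transformed value should be 22, not 2.

Step 1: Check each record against the rule
Step 2: Record 808 has nights = 2
Step 3: Since 2 < 4, the bonus should have been applied
Step 4: Correct value = 22, but claimed value = 2
Conclusion: Record 808 has the error.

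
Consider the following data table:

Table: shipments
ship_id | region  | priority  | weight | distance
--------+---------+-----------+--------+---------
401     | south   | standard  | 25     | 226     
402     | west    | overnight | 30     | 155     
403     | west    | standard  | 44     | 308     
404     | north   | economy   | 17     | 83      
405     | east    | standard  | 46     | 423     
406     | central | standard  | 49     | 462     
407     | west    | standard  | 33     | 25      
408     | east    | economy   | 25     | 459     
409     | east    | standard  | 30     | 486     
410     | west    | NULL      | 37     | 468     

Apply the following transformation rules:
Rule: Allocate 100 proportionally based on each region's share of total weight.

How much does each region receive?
central: 14.58, east: 30.06, north: 5.06, south: 7.44, west: 42.86

Step 1: Calculate total weight = 336
Step 2: Calculate each region's proportion:
  central: 49/336 = 14.58% → 14.58
  east: 101/336 = 30.06% → 30.06
  north: 17/336 = 5.06% → 5.06
  south: 25/336 = 7.44% → 7.44
  west: 144/336 = 42.86% → 42.86
Step 3: Verify: sum of allocations ≈ 100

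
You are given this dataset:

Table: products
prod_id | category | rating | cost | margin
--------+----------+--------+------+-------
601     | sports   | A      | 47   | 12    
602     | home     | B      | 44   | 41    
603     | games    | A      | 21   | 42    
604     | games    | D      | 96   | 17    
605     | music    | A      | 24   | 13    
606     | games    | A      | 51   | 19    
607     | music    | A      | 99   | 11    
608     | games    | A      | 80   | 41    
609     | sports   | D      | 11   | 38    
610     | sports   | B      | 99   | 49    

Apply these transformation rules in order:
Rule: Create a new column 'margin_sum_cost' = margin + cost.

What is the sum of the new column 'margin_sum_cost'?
855

Step 1: For each record, compute margin + cost
Example calculations:
  12 + 47 = 59
  41 + 44 = 85
  42 + 21 = 63
  ...
Step 2: Sum all derived values
Step 3: Total = 855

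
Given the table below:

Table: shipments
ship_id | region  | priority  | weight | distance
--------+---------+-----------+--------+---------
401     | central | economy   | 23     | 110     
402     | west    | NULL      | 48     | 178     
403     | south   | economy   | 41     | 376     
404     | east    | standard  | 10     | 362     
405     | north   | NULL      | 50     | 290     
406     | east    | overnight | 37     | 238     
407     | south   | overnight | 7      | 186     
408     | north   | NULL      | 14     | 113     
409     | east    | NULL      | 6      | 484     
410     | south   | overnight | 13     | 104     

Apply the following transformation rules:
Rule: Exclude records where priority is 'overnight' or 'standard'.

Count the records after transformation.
6

Step 1: Count records to exclude
  - 3 (overnight) + 1 (standard) = 4 records
Step 2: Total records: 10
Step 3: Remaining = 10 - 4 = 6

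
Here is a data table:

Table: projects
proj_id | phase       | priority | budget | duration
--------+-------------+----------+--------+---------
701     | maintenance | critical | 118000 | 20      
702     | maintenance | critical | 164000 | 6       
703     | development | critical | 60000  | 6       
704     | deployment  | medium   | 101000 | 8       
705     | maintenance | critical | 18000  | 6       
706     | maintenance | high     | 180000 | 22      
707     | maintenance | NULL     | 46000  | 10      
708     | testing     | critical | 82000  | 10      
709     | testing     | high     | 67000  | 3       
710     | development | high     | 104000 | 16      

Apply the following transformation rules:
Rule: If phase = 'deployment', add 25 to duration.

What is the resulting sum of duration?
132

Step 1: Count records where phase = 'deployment': 1
Step 2: Total bonus added: 1 × 25 = 25
Step 3: Original sum of duration: 107
Step 4: Final sum = 107 + 25 = 132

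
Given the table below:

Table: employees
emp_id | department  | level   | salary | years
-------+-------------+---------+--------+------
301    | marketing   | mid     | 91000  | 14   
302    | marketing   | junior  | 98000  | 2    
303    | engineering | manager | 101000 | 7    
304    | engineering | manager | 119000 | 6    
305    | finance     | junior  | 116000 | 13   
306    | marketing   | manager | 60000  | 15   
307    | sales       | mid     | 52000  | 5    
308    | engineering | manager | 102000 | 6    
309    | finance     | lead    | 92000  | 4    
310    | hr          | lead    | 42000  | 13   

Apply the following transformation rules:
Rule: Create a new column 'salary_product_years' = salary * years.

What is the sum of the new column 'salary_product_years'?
7085000

Step 1: For each record, compute salary * years
Example calculations:
  91000 * 14 = 1274000
  98000 * 2 = 196000
  101000 * 7 = 707000
  ...
Step 2: Sum all derived values
Step 3: Total = 7085000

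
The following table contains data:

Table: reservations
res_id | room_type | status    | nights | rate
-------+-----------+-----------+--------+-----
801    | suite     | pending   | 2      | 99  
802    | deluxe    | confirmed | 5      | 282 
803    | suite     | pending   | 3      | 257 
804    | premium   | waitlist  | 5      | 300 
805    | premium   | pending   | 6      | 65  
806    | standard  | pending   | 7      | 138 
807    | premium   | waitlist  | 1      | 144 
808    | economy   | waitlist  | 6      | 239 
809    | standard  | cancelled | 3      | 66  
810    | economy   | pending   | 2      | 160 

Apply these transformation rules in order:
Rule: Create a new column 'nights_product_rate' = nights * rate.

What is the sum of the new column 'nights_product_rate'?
7331

Step 1: For each record, compute nights * rate
Example calculations:
  2 * 99 = 198
  5 * 282 = 1410
  3 * 257 = 771
  ...
Step 2: Sum all derived values
Step 3: Total = 7331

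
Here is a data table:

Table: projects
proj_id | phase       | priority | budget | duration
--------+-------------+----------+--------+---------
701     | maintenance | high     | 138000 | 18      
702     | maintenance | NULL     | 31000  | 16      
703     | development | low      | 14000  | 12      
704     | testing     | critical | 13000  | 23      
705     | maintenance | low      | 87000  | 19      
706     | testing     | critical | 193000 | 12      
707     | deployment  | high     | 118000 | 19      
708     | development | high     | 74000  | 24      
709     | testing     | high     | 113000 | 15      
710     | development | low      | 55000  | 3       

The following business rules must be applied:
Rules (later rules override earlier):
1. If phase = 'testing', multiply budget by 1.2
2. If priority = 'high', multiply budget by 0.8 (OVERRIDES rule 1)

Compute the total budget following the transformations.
788600.0

Step 1: Rule 2 takes priority for records with priority = 'high'
  - 4 records: 443000 × 0.8 = 354400.0
Step 2: Rule 1 applies to remaining records with phase = 'testing'
  - 2 records: 206000 × 1.2 = 247200.0
Step 3: Other records unchanged: 187000
Step 4: Final sum = 354400.0 + 247200.0 + 187000 = 788600.0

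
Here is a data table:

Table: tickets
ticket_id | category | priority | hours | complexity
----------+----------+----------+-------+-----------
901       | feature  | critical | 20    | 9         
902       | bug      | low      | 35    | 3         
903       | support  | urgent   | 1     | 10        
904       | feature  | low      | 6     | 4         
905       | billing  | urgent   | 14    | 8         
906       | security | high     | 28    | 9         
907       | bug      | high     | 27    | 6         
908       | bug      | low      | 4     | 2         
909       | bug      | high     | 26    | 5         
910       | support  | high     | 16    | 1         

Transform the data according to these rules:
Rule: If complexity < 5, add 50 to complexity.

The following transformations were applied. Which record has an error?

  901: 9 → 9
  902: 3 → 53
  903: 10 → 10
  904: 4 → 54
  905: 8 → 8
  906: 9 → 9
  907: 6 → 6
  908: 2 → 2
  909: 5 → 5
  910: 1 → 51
Record 908 has an error. The correct transformed value should be 52, not 2.

Step 1: Check each record against the rule
Step 2: Record 908 has complexity = 2
Step 3: Since 2 < 5, the bonus should have been applied
Step 4: Correct value = 52, but claimed value = 2
Conclusion: Record 908 has the error.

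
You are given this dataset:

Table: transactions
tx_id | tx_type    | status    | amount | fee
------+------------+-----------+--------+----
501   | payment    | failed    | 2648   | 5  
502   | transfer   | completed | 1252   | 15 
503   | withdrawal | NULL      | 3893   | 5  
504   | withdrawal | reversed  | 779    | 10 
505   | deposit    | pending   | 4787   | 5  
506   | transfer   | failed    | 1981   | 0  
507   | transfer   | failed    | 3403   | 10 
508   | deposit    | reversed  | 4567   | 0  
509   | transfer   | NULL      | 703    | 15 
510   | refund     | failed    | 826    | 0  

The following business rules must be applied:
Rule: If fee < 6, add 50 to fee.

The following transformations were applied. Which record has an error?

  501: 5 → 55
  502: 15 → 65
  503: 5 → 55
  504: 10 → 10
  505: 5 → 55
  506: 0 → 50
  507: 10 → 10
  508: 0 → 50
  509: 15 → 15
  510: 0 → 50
Record 502 has an error. The correct transformed value should be 15, not 65.

Step 1: Check each record against the rule
Step 2: Record 502 has fee = 15
Step 3: Since 15 >= 6, the bonus should not have been applied
Step 4: Correct value = 15, but claimed value = 65
Conclusion: Record 502 has the error.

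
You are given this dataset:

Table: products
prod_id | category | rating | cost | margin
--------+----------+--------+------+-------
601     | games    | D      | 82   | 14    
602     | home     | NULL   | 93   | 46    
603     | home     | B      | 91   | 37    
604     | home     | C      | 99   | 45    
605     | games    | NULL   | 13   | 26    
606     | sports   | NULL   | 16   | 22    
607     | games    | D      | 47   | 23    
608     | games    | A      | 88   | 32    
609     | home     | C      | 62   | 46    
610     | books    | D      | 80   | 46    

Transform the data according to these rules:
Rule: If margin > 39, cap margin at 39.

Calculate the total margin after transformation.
310

Step 1: 4 records have margin > 39
Step 2: These records originally summed to 183
Step 3: After capping: 4 × 39 = 156
Step 4: Unaffected records sum: 154
Step 5: Final sum = 156 + 154 = 310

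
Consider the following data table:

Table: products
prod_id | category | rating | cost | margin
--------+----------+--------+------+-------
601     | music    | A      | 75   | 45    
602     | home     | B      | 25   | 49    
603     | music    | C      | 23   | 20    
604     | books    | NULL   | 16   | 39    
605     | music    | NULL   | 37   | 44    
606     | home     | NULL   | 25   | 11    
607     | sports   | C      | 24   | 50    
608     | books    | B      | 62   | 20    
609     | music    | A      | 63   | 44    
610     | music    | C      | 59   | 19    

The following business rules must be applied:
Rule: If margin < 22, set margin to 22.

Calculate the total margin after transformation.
359

Step 1: 4 records have margin < 22
Step 2: These records originally summed to 70
Step 3: After setting to minimum: 4 × 22 = 88
Step 4: Unaffected records sum: 271
Step 5: Final sum = 88 + 271 = 359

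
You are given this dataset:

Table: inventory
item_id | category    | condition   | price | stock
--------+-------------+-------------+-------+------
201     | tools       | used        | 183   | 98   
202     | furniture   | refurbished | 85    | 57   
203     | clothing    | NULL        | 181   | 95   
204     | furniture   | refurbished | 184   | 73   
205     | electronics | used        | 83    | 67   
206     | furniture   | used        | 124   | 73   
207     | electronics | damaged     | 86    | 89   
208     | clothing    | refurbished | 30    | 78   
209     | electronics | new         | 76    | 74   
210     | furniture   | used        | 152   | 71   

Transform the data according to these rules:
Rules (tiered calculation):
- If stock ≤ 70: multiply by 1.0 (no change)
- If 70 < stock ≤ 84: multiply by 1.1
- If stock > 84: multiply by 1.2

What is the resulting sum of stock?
868.3

Step 1: Tier 1 (stock ≤ 70): 2 records, sum = 124 × 1.0 = 124.0
Step 2: Tier 2 (70 < stock ≤ 84): 5 records, sum = 369 × 1.1 = 405.9
Step 3: Tier 3 (stock > 84): 3 records, sum = 282 × 1.2 = 338.4
Step 4: Final sum = 124.0 + 405.9 + 338.4 = 868.3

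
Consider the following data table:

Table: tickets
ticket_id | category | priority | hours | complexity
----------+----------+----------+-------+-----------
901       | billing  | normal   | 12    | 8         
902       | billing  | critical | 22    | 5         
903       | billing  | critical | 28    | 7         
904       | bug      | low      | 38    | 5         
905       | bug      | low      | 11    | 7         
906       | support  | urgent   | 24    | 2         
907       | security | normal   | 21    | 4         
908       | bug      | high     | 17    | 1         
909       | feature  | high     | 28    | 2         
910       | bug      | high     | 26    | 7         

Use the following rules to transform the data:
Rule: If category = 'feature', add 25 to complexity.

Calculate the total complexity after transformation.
73

Step 1: Count records where category = 'feature': 1
Step 2: Total bonus added: 1 × 25 = 25
Step 3: Original sum of complexity: 48
Step 4: Final sum = 48 + 25 = 73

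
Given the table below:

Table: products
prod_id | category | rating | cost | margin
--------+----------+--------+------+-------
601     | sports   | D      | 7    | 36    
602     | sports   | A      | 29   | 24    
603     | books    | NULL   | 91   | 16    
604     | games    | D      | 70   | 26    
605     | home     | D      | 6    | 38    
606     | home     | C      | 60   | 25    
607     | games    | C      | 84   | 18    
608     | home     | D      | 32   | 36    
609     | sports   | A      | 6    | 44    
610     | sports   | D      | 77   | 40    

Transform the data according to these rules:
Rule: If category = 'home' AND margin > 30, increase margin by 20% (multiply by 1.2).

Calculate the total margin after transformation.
317.8

Step 1: Find records where category = 'home' AND margin > 30
Step 2: 2 records match, summing to 74
Step 3: After multiplier: 74 × 1.2 = 88.8
Step 4: Unaffected records sum: 229
Step 5: Final sum = 88.8 + 229 = 317.8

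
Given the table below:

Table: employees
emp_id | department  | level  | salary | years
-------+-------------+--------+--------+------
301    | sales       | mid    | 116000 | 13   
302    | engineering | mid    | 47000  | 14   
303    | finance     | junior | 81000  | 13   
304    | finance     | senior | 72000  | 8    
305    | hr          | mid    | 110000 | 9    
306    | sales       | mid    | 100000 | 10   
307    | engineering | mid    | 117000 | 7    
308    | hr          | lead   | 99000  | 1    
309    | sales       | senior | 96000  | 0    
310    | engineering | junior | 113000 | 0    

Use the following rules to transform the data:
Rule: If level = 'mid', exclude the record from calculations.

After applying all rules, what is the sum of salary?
461000

Step 1: Identify records where level = 'mid'
Step 2: The excluded records sum to 490000
Step 3: Original total salary = 951000
Step 4: Remaining total = 951000 - 490000 = 461000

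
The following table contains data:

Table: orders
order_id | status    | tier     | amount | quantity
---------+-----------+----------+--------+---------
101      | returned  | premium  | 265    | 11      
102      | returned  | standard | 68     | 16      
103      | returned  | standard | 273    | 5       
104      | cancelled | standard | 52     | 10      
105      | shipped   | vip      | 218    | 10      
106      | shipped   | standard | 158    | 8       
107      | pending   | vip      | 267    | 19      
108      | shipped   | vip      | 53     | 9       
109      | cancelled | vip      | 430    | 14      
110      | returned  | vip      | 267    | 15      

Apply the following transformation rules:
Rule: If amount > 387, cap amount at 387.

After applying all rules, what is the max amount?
387

Step 1: Original maximum amount = 430
Step 2: Apply cap at 387
Step 3: 1 records had amount > 387 and were capped
Step 4: Maximum after transformation = 387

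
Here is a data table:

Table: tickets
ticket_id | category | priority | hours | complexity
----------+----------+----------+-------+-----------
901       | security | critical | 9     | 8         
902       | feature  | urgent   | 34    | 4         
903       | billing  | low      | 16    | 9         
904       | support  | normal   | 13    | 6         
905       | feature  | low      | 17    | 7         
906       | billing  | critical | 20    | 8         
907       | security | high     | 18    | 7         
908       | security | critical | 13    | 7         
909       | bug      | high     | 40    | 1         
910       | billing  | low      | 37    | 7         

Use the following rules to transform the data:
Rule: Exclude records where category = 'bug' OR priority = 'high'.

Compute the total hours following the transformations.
159

Step 1: Find records where category = 'bug' OR priority = 'high'
Step 2: 2 records match, summing to 58
Step 3: Original sum: 217
Step 4: Remaining sum = 217 - 58 = 159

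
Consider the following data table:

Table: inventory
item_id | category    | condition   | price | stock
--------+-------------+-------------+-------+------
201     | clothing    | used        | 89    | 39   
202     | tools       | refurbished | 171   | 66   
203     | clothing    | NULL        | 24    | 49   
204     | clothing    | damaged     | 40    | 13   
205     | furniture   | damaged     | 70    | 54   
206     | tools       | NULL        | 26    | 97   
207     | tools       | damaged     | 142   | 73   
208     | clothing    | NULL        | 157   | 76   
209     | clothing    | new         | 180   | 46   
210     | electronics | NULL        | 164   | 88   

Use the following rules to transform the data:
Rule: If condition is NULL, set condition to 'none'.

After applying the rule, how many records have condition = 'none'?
4

Step 1: Count records where condition IS NULL
Step 2: Found 4 records with NULL condition
Step 3: These records will have condition set to 'none'
Step 4: Records already having condition = 'none': 0
Step 5: Answer: 4 + 0 = 4 records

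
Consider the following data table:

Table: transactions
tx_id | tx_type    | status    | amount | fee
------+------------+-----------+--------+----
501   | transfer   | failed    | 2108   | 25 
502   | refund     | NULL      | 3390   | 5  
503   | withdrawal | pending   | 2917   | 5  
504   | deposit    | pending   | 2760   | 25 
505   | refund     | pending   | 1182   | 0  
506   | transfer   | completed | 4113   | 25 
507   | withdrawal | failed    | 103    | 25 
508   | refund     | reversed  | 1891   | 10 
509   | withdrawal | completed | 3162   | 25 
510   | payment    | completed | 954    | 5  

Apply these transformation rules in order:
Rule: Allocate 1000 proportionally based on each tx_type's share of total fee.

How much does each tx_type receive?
deposit: 166.67, payment: 33.33, refund: 100.0, transfer: 333.33, withdrawal: 366.67

Step 1: Calculate total fee = 150
Step 2: Calculate each tx_type's proportion:
  deposit: 25/150 = 16.67% → 166.67
  payment: 5/150 = 3.33% → 33.33
  refund: 15/150 = 10.00% → 100.0
  transfer: 50/150 = 33.33% → 333.33
  withdrawal: 55/150 = 36.67% → 366.67
Step 3: Verify: sum of allocations ≈ 1000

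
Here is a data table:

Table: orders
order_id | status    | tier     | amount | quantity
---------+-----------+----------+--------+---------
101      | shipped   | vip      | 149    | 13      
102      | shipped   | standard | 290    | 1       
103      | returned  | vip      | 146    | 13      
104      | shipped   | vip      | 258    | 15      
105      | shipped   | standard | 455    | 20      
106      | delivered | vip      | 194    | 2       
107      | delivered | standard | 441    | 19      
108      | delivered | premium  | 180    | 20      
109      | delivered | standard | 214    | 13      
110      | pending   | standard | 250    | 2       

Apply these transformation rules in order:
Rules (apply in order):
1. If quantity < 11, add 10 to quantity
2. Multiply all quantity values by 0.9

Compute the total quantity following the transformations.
133.2

Step 1: Apply Rule 1 - Add 10 to records with quantity < 11
  - 3 records affected: 5 + (3 × 10) = 35
  - Unaffected records: 113
  - Sum after Rule 1: 148
Step 2: Apply Rule 2 - Multiply all by 0.9
  - 148 × 0.9 = 133.2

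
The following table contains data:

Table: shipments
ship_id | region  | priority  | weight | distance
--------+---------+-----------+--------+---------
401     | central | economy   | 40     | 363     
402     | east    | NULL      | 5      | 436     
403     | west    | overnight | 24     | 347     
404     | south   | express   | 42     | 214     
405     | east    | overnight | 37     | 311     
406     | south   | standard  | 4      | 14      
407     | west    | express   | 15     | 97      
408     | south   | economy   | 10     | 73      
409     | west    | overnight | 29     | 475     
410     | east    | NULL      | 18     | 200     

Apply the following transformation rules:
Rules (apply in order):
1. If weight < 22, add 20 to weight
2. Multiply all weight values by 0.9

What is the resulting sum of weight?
291.6

Step 1: Apply Rule 1 - Add 20 to records with weight < 22
  - 5 records affected: 52 + (5 × 20) = 152
  - Unaffected records: 172
  - Sum after Rule 1: 324
Step 2: Apply Rule 2 - Multiply all by 0.9
  - 324 × 0.9 = 291.6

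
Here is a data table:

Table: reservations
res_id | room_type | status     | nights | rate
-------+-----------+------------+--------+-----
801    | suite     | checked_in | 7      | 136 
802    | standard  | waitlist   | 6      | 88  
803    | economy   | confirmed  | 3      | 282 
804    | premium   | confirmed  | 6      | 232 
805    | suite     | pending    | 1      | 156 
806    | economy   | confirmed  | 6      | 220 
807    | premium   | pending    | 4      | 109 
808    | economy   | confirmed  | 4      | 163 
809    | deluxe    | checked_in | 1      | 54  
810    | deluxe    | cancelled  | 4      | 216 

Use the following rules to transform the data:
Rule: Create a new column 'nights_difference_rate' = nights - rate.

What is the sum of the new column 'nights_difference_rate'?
-1614

Step 1: For each record, compute nights - rate
Example calculations:
  7 - 136 = -129
  6 - 88 = -82
  3 - 282 = -279
  ...
Step 2: Sum all derived values
Step 3: Total = -1614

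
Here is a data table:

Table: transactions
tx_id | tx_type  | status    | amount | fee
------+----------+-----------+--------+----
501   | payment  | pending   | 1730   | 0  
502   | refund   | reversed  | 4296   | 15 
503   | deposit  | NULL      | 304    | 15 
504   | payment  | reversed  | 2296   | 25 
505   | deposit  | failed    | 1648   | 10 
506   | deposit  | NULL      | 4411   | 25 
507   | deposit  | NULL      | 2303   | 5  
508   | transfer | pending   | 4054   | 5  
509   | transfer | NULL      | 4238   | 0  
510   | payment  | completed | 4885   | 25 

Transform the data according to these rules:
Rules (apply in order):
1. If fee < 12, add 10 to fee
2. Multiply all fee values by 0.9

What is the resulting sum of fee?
157.5

Step 1: Apply Rule 1 - Add 10 to records with fee < 12
  - 5 records affected: 20 + (5 × 10) = 70
  - Unaffected records: 105
  - Sum after Rule 1: 175
Step 2: Apply Rule 2 - Multiply all by 0.9
  - 175 × 0.9 = 157.5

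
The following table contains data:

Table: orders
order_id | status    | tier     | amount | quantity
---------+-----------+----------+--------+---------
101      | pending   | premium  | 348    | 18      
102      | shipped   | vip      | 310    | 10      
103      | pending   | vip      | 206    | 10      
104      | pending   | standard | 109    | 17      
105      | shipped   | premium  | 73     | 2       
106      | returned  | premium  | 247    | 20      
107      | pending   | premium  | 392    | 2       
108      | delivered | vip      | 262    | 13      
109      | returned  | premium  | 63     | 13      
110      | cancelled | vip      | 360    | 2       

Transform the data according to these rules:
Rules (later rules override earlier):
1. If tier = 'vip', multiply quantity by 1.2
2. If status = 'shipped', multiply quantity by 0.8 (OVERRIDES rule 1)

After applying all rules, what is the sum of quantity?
109.6

Step 1: Rule 2 takes priority for records with status = 'shipped'
  - 2 records: 12 × 0.8 = 9.6
Step 2: Rule 1 applies to remaining records with tier = 'vip'
  - 3 records: 25 × 1.2 = 30.0
Step 3: Other records unchanged: 70
Step 4: Final sum = 9.6 + 30.0 + 70 = 109.6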